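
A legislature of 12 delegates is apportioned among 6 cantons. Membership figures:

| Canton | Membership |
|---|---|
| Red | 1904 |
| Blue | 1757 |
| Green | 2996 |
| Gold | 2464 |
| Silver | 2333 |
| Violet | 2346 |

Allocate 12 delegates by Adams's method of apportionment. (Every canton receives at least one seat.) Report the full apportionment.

Standard divisor 13800/12 ≈ 1150; standard quotas: Red 1.656, Blue 1.528, Green 2.605, Gold 2.143, Silver 2.029, Violet 2.040.
Rounding up gives 2, 2, 3, 3, 3, 3 = 16 seats, so the divisor must be adjusted.
With modified divisor 1600: modified quotas Red 1.190, Blue 1.098, Green 1.873, Gold 1.540, Silver 1.458, Violet 1.466.
Rounding up: Red 2, Blue 2, Green 2, Gold 2, Silver 2, Violet 2 (total 12).

Red 2, Blue 2, Green 2, Gold 2, Silver 2, Violet 2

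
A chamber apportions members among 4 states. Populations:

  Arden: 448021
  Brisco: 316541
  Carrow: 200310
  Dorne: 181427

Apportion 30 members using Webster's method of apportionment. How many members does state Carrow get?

Standard divisor 1146299/30 ≈ 38209.967; standard quotas: Arden 11.725, Brisco 8.284, Carrow 5.242, Dorne 4.748.
Rounding to the nearest integer gives Arden 12, Brisco 8, Carrow 5, Dorne 5 — total 30, matching the house size, so no adjustment is needed.
Carrow receives 5.

5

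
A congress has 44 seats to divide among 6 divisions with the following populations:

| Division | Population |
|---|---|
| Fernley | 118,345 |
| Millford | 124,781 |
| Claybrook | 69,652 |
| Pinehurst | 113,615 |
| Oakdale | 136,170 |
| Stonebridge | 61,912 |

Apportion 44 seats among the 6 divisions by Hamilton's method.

Fernley: 8, Millford: 9, Claybrook: 5, Pinehurst: 8, Oakdale: 10, Stonebridge: 4

Standard divisor: 624475 ÷ 44 ≈ 14192.614.
Standard quotas: Fernley 8.3385, Millford 8.7920, Claybrook 4.9076, Pinehurst 8.0052, Oakdale 9.5944, Stonebridge 4.3623.
Lower quotas: Fernley 8, Millford 8, Claybrook 4, Pinehurst 8, Oakdale 9, Stonebridge 4 (sum 41, leaving 3 seats).
Remainders in descending order: Claybrook 0.9076, Millford 0.7920, Oakdale 0.5944, Stonebridge 0.3623, Fernley 0.3385, Pinehurst 0.0052.
Largest remainders: Claybrook, Millford, Oakdale receive the extra seats.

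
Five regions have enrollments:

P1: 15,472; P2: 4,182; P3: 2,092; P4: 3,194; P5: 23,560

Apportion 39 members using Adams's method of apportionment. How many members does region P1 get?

Standard divisor 48500/39 ≈ 1243.59; standard quotas: P1 12.441, P2 3.363, P3 1.682, P4 2.568, P5 18.945.
Rounding up gives 13, 4, 2, 3, 19 = 41 seats, so the divisor must be adjusted.
With modified divisor 1350: modified quotas P1 11.461, P2 3.098, P3 1.550, P4 2.366, P5 17.452.
Rounding up: P1 12, P2 4, P3 2, P4 3, P5 18 (total 39).
P1 receives 12.

12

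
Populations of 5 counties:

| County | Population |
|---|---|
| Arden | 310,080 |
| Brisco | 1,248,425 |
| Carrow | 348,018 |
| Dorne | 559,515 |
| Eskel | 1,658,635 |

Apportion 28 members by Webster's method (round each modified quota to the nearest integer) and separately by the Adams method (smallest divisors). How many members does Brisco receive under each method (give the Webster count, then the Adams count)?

Webster: Arden 2, Brisco 9, Carrow 2, Dorne 4, Eskel 11.
Adams: Arden 2, Brisco 8, Carrow 3, Dorne 4, Eskel 11.
Brisco gets 9 under Webster and 8 under Adams.

9 and 8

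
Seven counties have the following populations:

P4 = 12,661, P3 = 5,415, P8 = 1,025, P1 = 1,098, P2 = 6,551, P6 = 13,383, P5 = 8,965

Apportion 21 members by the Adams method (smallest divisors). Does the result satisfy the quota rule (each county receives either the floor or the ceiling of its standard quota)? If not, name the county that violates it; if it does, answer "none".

none

Standard quotas: P4 5.415, P3 2.316, P8 0.438, P1 0.470, P2 2.802, P6 5.724, P5 3.834.
Adams allocation: P4 5, P3 2, P8 1, P1 1, P2 3, P6 5, P5 4.
Every allocation lies between the lower and upper quota.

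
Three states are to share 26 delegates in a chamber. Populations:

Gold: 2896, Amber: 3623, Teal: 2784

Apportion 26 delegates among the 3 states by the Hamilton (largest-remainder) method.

Gold 8; Amber 10; Teal 8

Total 9303; standard divisor 9303/26 ≈ 357.808.
Standard quotas: Gold 8.094, Amber 10.126, Teal 7.781.
Lower quotas: Gold 8, Amber 10, Teal 7 (sum 25, leaving 1 seat).
Remainders in descending order: Teal 0.781, Amber 0.126, Gold 0.094.
Largest remainder: Teal receives the extra seat.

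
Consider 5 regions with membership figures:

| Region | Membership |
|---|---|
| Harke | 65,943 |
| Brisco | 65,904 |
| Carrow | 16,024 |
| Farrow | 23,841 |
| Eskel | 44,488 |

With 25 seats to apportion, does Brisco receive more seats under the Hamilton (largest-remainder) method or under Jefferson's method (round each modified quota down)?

Hamilton: Harke 8, Brisco 7, Carrow 2, Farrow 3, Eskel 5.
Jefferson: Harke 8, Brisco 8, Carrow 2, Farrow 2, Eskel 5.
Brisco gets 7 under Hamilton and 8 under Jefferson.

Jefferson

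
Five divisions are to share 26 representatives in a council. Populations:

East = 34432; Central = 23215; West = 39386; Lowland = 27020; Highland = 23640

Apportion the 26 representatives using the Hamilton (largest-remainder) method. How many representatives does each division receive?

Standard divisor: 147693 ÷ 26 ≈ 5680.5.
Standard quotas: East 6.0614, Central 4.0868, West 6.9335, Lowland 4.7566, Highland 4.1616.
Lower quotas: East 6, Central 4, West 6, Lowland 4, Highland 4 (sum 24, leaving 2 seats).
Remainders in descending order: West 0.9335, Lowland 0.7566, Highland 0.1616, Central 0.0868, East 0.0614.
The surplus seats go to West, Lowland.

East=6, Central=4, West=7, Lowland=5, Highland=4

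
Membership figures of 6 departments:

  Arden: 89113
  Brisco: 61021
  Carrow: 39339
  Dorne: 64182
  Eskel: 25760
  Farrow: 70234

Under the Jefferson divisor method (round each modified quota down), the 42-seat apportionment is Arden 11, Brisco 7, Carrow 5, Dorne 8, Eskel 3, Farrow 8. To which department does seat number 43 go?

Priority for the next seat is population ÷ (current seats + 1).
Priorities: Arden 7426.083, Brisco 7627.625, Carrow 6556.500, Dorne 7131.333, Eskel 6440.000, Farrow 7803.778.
Highest priority: Farrow.

Farrow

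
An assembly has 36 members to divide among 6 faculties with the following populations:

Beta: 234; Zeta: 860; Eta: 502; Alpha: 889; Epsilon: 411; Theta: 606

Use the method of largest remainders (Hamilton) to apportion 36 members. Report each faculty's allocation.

Beta 3; Zeta 9; Eta 5; Alpha 9; Epsilon 4; Theta 6

The standard divisor is 3502/36 ≈ 97.278.
Standard quotas: Beta 2.405, Zeta 8.841, Eta 5.160, Alpha 9.139, Epsilon 4.225, Theta 6.230.
Lower quotas: Beta 2, Zeta 8, Eta 5, Alpha 9, Epsilon 4, Theta 6 (sum 34, leaving 2 seats).
Remainders in descending order: Zeta 0.841, Beta 0.405, Theta 0.230, Epsilon 0.225, Eta 0.160, Alpha 0.139.
The surplus seats go to Zeta, Beta.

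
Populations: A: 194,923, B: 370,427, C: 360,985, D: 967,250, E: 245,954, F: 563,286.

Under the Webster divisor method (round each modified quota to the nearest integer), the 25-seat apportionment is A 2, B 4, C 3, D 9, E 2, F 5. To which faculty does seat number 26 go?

Priority for the next seat is population ÷ (current seats + 0.5).
Priorities: A 77969.200, B 82317.111, C 103138.571, D 101815.789, E 98381.600, F 102415.636.
Highest priority: C.

C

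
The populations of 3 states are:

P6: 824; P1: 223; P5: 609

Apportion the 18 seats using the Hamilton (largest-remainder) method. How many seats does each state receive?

P6=9; P1=2; P5=7

Total 1656; standard divisor 1656/18 = 92.
Standard quotas: P6 8.957, P1 2.424, P5 6.620.
Lower quotas: P6 8, P1 2, P5 6 (sum 16, leaving 2 seats).
Remainders in descending order: P6 0.957, P5 0.620, P1 0.424.
The surplus seats go to P6, P5.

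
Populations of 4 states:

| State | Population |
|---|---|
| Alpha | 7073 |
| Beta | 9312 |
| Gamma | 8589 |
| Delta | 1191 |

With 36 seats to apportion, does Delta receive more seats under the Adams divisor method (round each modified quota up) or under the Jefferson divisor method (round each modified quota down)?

Adams

Adams: Alpha 10, Beta 12, Gamma 12, Delta 2.
Jefferson: Alpha 10, Beta 13, Gamma 12, Delta 1.
Delta gets 2 under Adams and 1 under Jefferson.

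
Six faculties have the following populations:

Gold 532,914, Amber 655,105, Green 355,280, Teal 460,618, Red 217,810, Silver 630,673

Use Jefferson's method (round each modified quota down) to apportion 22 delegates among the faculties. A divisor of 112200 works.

With modified divisor 112200: modified quotas Gold 4.750, Amber 5.839, Green 3.166, Teal 4.105, Red 1.941, Silver 5.621.
Rounding down: Gold 4, Amber 5, Green 3, Teal 4, Red 1, Silver 5 (total 22).

Gold 4; Amber 5; Green 3; Teal 4; Red 1; Silver 5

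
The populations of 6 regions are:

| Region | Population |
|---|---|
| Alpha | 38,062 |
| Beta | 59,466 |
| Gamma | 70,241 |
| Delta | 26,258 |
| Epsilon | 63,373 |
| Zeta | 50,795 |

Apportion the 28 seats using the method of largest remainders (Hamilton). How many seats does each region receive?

Standard divisor: 308195 ÷ 28 ≈ 11006.964.
Standard quotas: Alpha 3.4580, Beta 5.4026, Gamma 6.3815, Delta 2.3856, Epsilon 5.7575, Zeta 4.6148.
Lower quotas: Alpha 3, Beta 5, Gamma 6, Delta 2, Epsilon 5, Zeta 4 (sum 25, leaving 3 seats).
Remainders in descending order: Epsilon 0.7575, Zeta 0.6148, Alpha 0.4580, Beta 0.4026, Delta 0.3856, Gamma 0.3815.
The surplus seats go to Epsilon, Zeta, Alpha.

Alpha 4; Beta 5; Gamma 6; Delta 2; Epsilon 6; Zeta 5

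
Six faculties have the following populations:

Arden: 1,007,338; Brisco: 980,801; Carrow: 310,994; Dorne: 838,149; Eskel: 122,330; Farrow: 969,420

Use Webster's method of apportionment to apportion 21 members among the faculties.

Arden=5; Brisco=5; Carrow=1; Dorne=4; Eskel=1; Farrow=5

Standard divisor 4229032/21 ≈ 201382.476; standard quotas: Arden 5.002, Brisco 4.870, Carrow 1.544, Dorne 4.162, Eskel 0.607, Farrow 4.814.
Rounding to the nearest integer gives 5, 5, 2, 4, 1, 5 = 22 seats, so the divisor must be adjusted.
With modified divisor 211400: modified quotas Arden 4.765, Brisco 4.640, Carrow 1.471, Dorne 3.965, Eskel 0.579, Farrow 4.586.
Rounding to the nearest integer: Arden 5, Brisco 5, Carrow 1, Dorne 4, Eskel 1, Farrow 5 (total 21).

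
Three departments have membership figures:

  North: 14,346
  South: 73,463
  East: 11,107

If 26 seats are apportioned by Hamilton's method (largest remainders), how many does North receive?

4

Total 98916; standard divisor 98916/26 ≈ 3804.462.
Standard quotas: North 3.7708, South 19.3097, East 2.9195.
Lower quotas: North 3, South 19, East 2 (sum 24, leaving 2 seats).
Remainders in descending order: East 0.9195, North 0.7708, South 0.3097.
Largest remainders: East, North receive the extra seats.
North receives 4.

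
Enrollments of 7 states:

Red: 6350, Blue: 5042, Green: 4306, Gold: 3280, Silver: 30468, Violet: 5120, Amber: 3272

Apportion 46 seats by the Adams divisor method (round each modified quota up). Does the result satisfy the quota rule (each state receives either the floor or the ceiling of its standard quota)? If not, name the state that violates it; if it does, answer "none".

Standard quotas: Red 5.050, Blue 4.010, Green 3.425, Gold 2.609, Silver 24.232, Violet 4.072, Amber 2.602.
Adams allocation: Red 5, Blue 4, Green 4, Gold 3, Silver 23, Violet 4, Amber 3.
Silver has quota 24.232 (lower 24, upper 25) but receives 23 — outside the quota interval.

Silver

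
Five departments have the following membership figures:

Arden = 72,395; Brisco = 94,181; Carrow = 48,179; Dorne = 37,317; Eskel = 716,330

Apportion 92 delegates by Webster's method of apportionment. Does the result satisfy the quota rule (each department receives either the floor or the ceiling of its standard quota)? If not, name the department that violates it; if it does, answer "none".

Eskel

Standard quotas: Arden 6.878, Brisco 8.947, Carrow 4.577, Dorne 3.545, Eskel 68.053.
Webster allocation: Arden 7, Brisco 9, Carrow 5, Dorne 4, Eskel 67.
Eskel has quota 68.053 (lower 68, upper 69) but receives 67 — outside the quota interval.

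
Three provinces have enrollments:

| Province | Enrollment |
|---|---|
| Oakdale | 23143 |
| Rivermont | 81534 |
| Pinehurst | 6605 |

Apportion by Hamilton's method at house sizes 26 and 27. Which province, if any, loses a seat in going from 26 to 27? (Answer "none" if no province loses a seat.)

Pinehurst

At 26 seats: Oakdale 5, Rivermont 19, Pinehurst 2.
At 27 seats: Oakdale 6, Rivermont 20, Pinehurst 1.
Pinehurst drops from 2 to 1.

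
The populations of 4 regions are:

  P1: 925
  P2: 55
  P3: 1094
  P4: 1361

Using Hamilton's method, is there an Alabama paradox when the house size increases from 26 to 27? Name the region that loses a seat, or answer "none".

At 26 seats: P1 7, P2 1, P3 8, P4 10.
At 27 seats: P1 7, P2 0, P3 9, P4 11.
P2 drops from 1 to 0.

P2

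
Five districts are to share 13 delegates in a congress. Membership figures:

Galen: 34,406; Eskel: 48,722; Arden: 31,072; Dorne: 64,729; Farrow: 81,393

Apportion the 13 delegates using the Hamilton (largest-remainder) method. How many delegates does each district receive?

Galen 2, Eskel 2, Arden 2, Dorne 3, Farrow 4

The standard divisor is 260322/13 ≈ 20024.769.
Standard quotas: Galen 1.7182, Eskel 2.4331, Arden 1.5517, Dorne 3.2324, Farrow 4.0646.
Lower quotas: Galen 1, Eskel 2, Arden 1, Dorne 3, Farrow 4 (sum 11, leaving 2 seats).
Remainders in descending order: Galen 0.7182, Arden 0.5517, Eskel 0.4331, Dorne 0.2324, Farrow 0.0646.
Largest remainders: Galen, Arden receive the extra seats.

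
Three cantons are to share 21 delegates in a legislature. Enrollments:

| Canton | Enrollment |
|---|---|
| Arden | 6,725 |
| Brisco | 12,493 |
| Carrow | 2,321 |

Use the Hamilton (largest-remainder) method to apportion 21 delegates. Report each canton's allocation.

Total 21539; standard divisor 21539/21 ≈ 1025.667.
Standard quotas: Arden 6.5567, Brisco 12.1804, Carrow 2.2629.
Lower quotas: Arden 6, Brisco 12, Carrow 2 (sum 20, leaving 1 seat).
Remainders in descending order: Arden 0.5567, Carrow 0.2629, Brisco 0.1804.
The surplus seat goes to Arden.

Arden 7; Brisco 12; Carrow 2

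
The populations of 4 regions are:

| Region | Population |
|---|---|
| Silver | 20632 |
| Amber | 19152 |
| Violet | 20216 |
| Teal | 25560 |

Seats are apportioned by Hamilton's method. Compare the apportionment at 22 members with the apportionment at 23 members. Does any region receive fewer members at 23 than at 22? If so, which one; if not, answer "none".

At 22 seats: Silver 5, Amber 5, Violet 5, Teal 7.
At 23 seats: Silver 6, Amber 5, Violet 5, Teal 7.
No region's allocation decreased.

none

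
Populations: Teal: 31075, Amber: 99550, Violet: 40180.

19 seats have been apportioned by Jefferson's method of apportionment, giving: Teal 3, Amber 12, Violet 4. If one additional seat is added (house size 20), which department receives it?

Priority for the next seat is population ÷ (current seats + 1).
Priorities: Teal 7768.750, Amber 7657.692, Violet 8036.000.
Highest priority: Violet.

Violet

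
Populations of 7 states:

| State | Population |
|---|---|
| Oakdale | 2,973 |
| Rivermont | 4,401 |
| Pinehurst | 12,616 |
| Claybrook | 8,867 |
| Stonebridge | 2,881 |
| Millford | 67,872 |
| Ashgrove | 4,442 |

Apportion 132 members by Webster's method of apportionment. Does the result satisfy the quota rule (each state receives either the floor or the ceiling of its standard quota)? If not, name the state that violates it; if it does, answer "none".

Millford

Standard quotas: Oakdale 3.772, Rivermont 5.583, Pinehurst 16.005, Claybrook 11.249, Stonebridge 3.655, Millford 86.102, Ashgrove 5.635.
Webster allocation: Oakdale 4, Rivermont 6, Pinehurst 16, Claybrook 11, Stonebridge 4, Millford 85, Ashgrove 6.
Millford has quota 86.102 (lower 86, upper 87) but receives 85 — outside the quota interval.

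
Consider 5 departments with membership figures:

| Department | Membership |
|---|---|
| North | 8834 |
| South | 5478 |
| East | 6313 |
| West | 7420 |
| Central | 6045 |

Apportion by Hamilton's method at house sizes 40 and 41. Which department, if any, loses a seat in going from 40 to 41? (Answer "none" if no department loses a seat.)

At 40 seats: North 10, South 7, East 7, West 9, Central 7.
At 41 seats: North 11, South 6, East 8, West 9, Central 7.
South drops from 7 to 6.

South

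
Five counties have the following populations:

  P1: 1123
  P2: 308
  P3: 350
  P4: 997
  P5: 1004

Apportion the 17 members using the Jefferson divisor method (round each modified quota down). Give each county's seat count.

Standard divisor 3782/17 ≈ 222.471; standard quotas: P1 5.048, P2 1.384, P3 1.573, P4 4.481, P5 4.513.
Rounding down gives 5, 1, 1, 4, 4 = 15 seats, so the divisor must be adjusted.
With modified divisor 190: modified quotas P1 5.911, P2 1.621, P3 1.842, P4 5.247, P5 5.284.
Rounding down: P1 5, P2 1, P3 1, P4 5, P5 5 (total 17).

P1: 5; P2: 1; P3: 1; P4: 5; P5: 5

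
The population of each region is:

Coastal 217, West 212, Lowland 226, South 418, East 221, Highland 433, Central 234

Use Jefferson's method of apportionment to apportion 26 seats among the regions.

Coastal 3, West 3, Lowland 3, South 5, East 3, Highland 6, Central 3

Standard divisor 1961/26 ≈ 75.423; standard quotas: Coastal 2.877, West 2.811, Lowland 2.996, South 5.542, East 2.930, Highland 5.741, Central 3.102.
Rounding down gives 2, 2, 2, 5, 2, 5, 3 = 21 seats, so the divisor must be adjusted.
With modified divisor 70: modified quotas Coastal 3.100, West 3.029, Lowland 3.229, South 5.971, East 3.157, Highland 6.186, Central 3.343.
Rounding down: Coastal 3, West 3, Lowland 3, South 5, East 3, Highland 6, Central 3 (total 26).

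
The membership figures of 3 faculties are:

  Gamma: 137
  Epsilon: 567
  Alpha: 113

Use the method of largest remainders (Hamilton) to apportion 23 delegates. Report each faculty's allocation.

Gamma 4, Epsilon 16, Alpha 3

Total 817; standard divisor 817/23 ≈ 35.522.
Standard quotas: Gamma 3.857, Epsilon 15.962, Alpha 3.181.
Lower quotas: Gamma 3, Epsilon 15, Alpha 3 (sum 21, leaving 2 seats).
Remainders in descending order: Epsilon 0.962, Gamma 0.857, Alpha 0.181.
The surplus seats go to Epsilon, Gamma.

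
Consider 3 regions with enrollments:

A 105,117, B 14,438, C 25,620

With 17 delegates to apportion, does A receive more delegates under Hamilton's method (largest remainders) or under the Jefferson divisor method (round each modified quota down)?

Hamilton: A 12, B 2, C 3.
Jefferson: A 13, B 1, C 3.
A gets 12 under Hamilton and 13 under Jefferson.

Jefferson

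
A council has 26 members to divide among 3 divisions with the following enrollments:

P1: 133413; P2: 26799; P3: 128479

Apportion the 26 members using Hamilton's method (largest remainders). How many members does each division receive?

P1=12, P2=2, P3=12

The standard divisor is 288691/26 ≈ 11103.5.
Standard quotas: P1 12.0154, P2 2.4136, P3 11.5710.
Lower quotas: P1 12, P2 2, P3 11 (sum 25, leaving 1 seat).
Remainders in descending order: P3 0.5710, P2 0.4136, P1 0.0154.
Largest remainder: P3 receives the extra seat.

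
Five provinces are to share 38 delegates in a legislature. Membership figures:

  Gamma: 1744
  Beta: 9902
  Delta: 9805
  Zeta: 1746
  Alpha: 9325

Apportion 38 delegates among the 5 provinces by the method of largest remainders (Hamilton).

Total 32522; standard divisor 32522/38 ≈ 855.842.
Standard quotas: Gamma 2.0378, Beta 11.5699, Delta 11.4566, Zeta 2.0401, Alpha 10.8957.
Lower quotas: Gamma 2, Beta 11, Delta 11, Zeta 2, Alpha 10 (sum 36, leaving 2 seats).
Remainders in descending order: Alpha 0.8957, Beta 0.5699, Delta 0.4566, Zeta 0.0401, Gamma 0.0378.
Largest remainders: Alpha, Beta receive the extra seats.

Gamma: 2, Beta: 12, Delta: 11, Zeta: 2, Alpha: 11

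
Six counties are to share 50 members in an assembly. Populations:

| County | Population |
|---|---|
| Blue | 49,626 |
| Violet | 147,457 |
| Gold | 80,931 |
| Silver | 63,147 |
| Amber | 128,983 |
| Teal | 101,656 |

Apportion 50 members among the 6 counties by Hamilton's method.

Total 571800; standard divisor 571800/50 = 11436.
Standard quotas: Blue 4.3395, Violet 12.8941, Gold 7.0769, Silver 5.5218, Amber 11.2787, Teal 8.8891.
Lower quotas: Blue 4, Violet 12, Gold 7, Silver 5, Amber 11, Teal 8 (sum 47, leaving 3 seats).
Remainders in descending order: Violet 0.8941, Teal 0.8891, Silver 0.5218, Blue 0.3395, Amber 0.2787, Gold 0.0769.
Largest remainders: Violet, Teal, Silver receive the extra seats.

Blue: 4; Violet: 13; Gold: 7; Silver: 6; Amber: 11; Teal: 9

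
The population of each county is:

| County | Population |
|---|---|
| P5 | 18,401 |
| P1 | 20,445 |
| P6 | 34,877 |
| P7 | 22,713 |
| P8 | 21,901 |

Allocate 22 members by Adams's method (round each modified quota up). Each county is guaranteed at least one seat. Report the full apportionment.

P5 4, P1 4, P6 6, P7 4, P8 4

Standard divisor 118337/22 ≈ 5378.955; standard quotas: P5 3.421, P1 3.801, P6 6.484, P7 4.223, P8 4.072.
Rounding up gives 4, 4, 7, 5, 5 = 25 seats, so the divisor must be adjusted.
With modified divisor 6000: modified quotas P5 3.067, P1 3.408, P6 5.813, P7 3.785, P8 3.650.
Rounding up: P5 4, P1 4, P6 6, P7 4, P8 4 (total 22).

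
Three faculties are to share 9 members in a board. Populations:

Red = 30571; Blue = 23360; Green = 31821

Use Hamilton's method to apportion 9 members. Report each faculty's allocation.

Red 3, Blue 3, Green 3

The standard divisor is 85752/9 = 9528.
Standard quotas: Red 3.2085, Blue 2.4517, Green 3.3397.
Lower quotas: Red 3, Blue 2, Green 3 (sum 8, leaving 1 seat).
Remainders in descending order: Blue 0.4517, Green 0.3397, Red 0.2085.
The surplus seat goes to Blue.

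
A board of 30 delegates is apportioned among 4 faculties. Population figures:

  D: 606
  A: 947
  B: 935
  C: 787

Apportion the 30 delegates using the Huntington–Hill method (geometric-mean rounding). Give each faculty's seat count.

With divisor 110.4: modified quotas D 5.489, A 8.578, B 8.469, C 7.129.
Geometric-mean thresholds: D √(5·6)=5.477, A √(8·9)=8.485, B √(8·9)=8.485, C √(7·8)=7.483.
Each quota rounded against its threshold gives D 6, A 9, B 8, C 7 (total 30).

D=6, A=9, B=8, C=7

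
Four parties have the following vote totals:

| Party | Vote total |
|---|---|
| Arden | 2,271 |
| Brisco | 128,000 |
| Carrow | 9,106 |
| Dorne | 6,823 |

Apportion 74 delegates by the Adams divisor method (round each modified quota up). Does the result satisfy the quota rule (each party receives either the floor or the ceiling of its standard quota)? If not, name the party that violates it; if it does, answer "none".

Standard quotas: Arden 1.149, Brisco 64.788, Carrow 4.609, Dorne 3.454.
Adams allocation: Arden 2, Brisco 63, Carrow 5, Dorne 4.
Brisco has quota 64.788 (lower 64, upper 65) but receives 63 — outside the quota interval.

Brisco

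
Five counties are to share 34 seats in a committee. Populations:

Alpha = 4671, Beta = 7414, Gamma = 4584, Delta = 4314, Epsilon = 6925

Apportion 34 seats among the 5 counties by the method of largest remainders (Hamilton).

Alpha: 6; Beta: 9; Gamma: 6; Delta: 5; Epsilon: 8

The standard divisor is 27908/34 ≈ 820.824.
Standard quotas: Alpha 5.6906, Beta 9.0324, Gamma 5.5846, Delta 5.2557, Epsilon 8.4366.
Lower quotas: Alpha 5, Beta 9, Gamma 5, Delta 5, Epsilon 8 (sum 32, leaving 2 seats).
Remainders in descending order: Alpha 0.6906, Gamma 0.5846, Epsilon 0.4366, Delta 0.2557, Beta 0.0324.
The surplus seats go to Alpha, Gamma.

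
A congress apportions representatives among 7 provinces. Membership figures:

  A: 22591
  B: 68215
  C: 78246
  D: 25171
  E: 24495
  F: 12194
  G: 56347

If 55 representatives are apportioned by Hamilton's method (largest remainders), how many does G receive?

Total 287259; standard divisor 287259/55 ≈ 5222.891.
Standard quotas: A 4.3254, B 13.0608, C 14.9814, D 4.8194, E 4.6899, F 2.3347, G 10.7885.
Lower quotas: A 4, B 13, C 14, D 4, E 4, F 2, G 10 (sum 51, leaving 4 seats).
Remainders in descending order: C 0.9814, D 0.8194, G 0.7885, E 0.6899, F 0.3347, A 0.3254, B 0.0608.
Largest remainders: C, D, G, E receive the extra seats.
G receives 11.

11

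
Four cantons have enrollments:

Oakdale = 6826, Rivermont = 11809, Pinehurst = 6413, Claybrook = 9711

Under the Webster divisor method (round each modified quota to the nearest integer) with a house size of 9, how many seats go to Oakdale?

Standard divisor 34759/9 ≈ 3862.111; standard quotas: Oakdale 1.767, Rivermont 3.058, Pinehurst 1.660, Claybrook 2.514.
Rounding to the nearest integer gives 2, 3, 2, 3 = 10 seats, so the divisor must be adjusted.
With modified divisor 4100: modified quotas Oakdale 1.665, Rivermont 2.880, Pinehurst 1.564, Claybrook 2.369.
Rounding to the nearest integer: Oakdale 2, Rivermont 3, Pinehurst 2, Claybrook 2 (total 9).
Oakdale receives 2.

2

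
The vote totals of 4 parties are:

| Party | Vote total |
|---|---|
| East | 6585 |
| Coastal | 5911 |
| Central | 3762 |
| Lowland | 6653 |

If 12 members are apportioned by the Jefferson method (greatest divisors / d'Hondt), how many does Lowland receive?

Standard divisor 22911/12 ≈ 1909.25; standard quotas: East 3.449, Coastal 3.096, Central 1.970, Lowland 3.485.
Rounding down gives 3, 3, 1, 3 = 10 seats, so the divisor must be adjusted.
With modified divisor 1654.8: modified quotas East 3.979, Coastal 3.572, Central 2.273, Lowland 4.020.
Rounding down: East 3, Coastal 3, Central 2, Lowland 4 (total 12).
Lowland receives 4.

4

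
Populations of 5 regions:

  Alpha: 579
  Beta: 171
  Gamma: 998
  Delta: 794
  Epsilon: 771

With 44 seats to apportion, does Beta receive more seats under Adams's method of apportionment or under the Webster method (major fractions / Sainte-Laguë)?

Adams

Adams: Alpha 8, Beta 3, Gamma 13, Delta 10, Epsilon 10.
Webster: Alpha 8, Beta 2, Gamma 13, Delta 11, Epsilon 10.
Beta gets 3 under Adams and 2 under Webster.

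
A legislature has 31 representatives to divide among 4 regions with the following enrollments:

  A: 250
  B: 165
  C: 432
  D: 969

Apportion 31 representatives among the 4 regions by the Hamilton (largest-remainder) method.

A: 4, B: 3, C: 7, D: 17

Total 1816; standard divisor 1816/31 ≈ 58.581.
Standard quotas: A 4.268, B 2.817, C 7.374, D 16.541.
Lower quotas: A 4, B 2, C 7, D 16 (sum 29, leaving 2 seats).
Remainders in descending order: B 0.817, D 0.541, C 0.374, A 0.268.
The surplus seats go to B, D.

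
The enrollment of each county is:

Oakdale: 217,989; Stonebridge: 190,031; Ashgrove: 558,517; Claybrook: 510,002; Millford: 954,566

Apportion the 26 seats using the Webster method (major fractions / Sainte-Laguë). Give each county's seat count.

Oakdale=2, Stonebridge=2, Ashgrove=6, Claybrook=6, Millford=10

Standard divisor 2431105/26 ≈ 93504.038; standard quotas: Oakdale 2.331, Stonebridge 2.032, Ashgrove 5.973, Claybrook 5.454, Millford 10.209.
Rounding to the nearest integer gives 2, 2, 6, 5, 10 = 25 seats, so the divisor must be adjusted.
With modified divisor 91800: modified quotas Oakdale 2.375, Stonebridge 2.070, Ashgrove 6.084, Claybrook 5.556, Millford 10.398.
Rounding to the nearest integer: Oakdale 2, Stonebridge 2, Ashgrove 6, Claybrook 6, Millford 10 (total 26).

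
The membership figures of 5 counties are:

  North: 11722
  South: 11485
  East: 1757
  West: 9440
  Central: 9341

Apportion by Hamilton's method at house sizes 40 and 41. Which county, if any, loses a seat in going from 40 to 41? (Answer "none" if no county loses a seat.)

At 40 seats: North 11, South 10, East 2, West 9, Central 8.
At 41 seats: North 11, South 11, East 1, West 9, Central 9.
East drops from 2 to 1.

East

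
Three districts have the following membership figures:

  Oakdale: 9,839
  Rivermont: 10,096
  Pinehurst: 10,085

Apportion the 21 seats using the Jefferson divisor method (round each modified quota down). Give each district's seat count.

Oakdale 7; Rivermont 7; Pinehurst 7

Standard divisor 30020/21 ≈ 1429.524; standard quotas: Oakdale 6.883, Rivermont 7.062, Pinehurst 7.055.
Rounding down gives 6, 7, 7 = 20 seats, so the divisor must be adjusted.
With modified divisor 1300: modified quotas Oakdale 7.568, Rivermont 7.766, Pinehurst 7.758.
Rounding down: Oakdale 7, Rivermont 7, Pinehurst 7 (total 21).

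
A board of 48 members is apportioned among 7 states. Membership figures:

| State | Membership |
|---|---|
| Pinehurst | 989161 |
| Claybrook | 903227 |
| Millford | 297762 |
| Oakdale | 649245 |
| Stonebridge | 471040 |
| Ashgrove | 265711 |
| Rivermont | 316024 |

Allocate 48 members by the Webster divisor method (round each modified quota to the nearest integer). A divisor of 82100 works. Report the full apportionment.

Pinehurst=12, Claybrook=11, Millford=4, Oakdale=8, Stonebridge=6, Ashgrove=3, Rivermont=4

With modified divisor 82100: modified quotas Pinehurst 12.048, Claybrook 11.002, Millford 3.627, Oakdale 7.908, Stonebridge 5.737, Ashgrove 3.236, Rivermont 3.849.
Rounding to the nearest integer: Pinehurst 12, Claybrook 11, Millford 4, Oakdale 8, Stonebridge 6, Ashgrove 3, Rivermont 4 (total 48).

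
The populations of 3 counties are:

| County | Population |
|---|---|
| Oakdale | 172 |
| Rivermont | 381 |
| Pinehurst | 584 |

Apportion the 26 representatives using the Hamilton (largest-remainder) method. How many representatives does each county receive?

Oakdale=4, Rivermont=9, Pinehurst=13

Standard divisor: 1137 ÷ 26 ≈ 43.731.
Standard quotas: Oakdale 3.933, Rivermont 8.712, Pinehurst 13.354.
Lower quotas: Oakdale 3, Rivermont 8, Pinehurst 13 (sum 24, leaving 2 seats).
Remainders in descending order: Oakdale 0.933, Rivermont 0.712, Pinehurst 0.354.
The surplus seats go to Oakdale, Rivermont.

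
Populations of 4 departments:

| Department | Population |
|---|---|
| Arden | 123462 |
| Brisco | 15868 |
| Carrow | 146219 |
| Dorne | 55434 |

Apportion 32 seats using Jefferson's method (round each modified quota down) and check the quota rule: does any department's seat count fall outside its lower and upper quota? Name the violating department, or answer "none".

none

Standard quotas: Arden 11.586, Brisco 1.489, Carrow 13.722, Dorne 5.202.
Jefferson allocation: Arden 12, Brisco 1, Carrow 14, Dorne 5.
Every allocation lies between the lower and upper quota.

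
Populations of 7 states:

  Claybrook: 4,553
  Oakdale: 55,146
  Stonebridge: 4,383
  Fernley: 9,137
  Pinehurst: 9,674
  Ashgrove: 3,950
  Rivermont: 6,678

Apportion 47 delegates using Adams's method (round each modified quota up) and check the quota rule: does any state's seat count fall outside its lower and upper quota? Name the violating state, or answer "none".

Standard quotas: Claybrook 2.288, Oakdale 27.714, Stonebridge 2.203, Fernley 4.592, Pinehurst 4.862, Ashgrove 1.985, Rivermont 3.356.
Adams allocation: Claybrook 3, Oakdale 26, Stonebridge 2, Fernley 5, Pinehurst 5, Ashgrove 2, Rivermont 4.
Oakdale has quota 27.714 (lower 27, upper 28) but receives 26 — outside the quota interval.

Oakdale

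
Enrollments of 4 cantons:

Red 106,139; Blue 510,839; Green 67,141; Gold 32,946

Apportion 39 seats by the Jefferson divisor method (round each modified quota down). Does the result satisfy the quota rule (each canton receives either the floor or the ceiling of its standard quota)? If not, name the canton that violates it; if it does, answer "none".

Blue

Standard quotas: Red 5.773, Blue 27.784, Green 3.652, Gold 1.792.
Jefferson allocation: Red 6, Blue 29, Green 3, Gold 1.
Blue has quota 27.784 (lower 27, upper 28) but receives 29 — outside the quota interval.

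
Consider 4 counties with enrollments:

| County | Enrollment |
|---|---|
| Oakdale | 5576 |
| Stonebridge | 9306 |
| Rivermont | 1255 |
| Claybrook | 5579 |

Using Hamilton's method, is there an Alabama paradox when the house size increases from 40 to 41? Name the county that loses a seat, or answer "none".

Rivermont

At 40 seats: Oakdale 10, Stonebridge 17, Rivermont 3, Claybrook 10.
At 41 seats: Oakdale 10, Stonebridge 18, Rivermont 2, Claybrook 11.
Rivermont drops from 3 to 2.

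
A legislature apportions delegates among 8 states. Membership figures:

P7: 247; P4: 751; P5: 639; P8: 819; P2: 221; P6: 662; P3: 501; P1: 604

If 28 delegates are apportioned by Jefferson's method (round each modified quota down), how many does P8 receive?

Standard divisor 4444/28 ≈ 158.714; standard quotas: P7 1.556, P4 4.732, P5 4.026, P8 5.160, P2 1.392, P6 4.171, P3 3.157, P1 3.806.
Rounding down gives 1, 4, 4, 5, 1, 4, 3, 3 = 25 seats, so the divisor must be adjusted.
With modified divisor 134: modified quotas P7 1.843, P4 5.604, P5 4.769, P8 6.112, P2 1.649, P6 4.940, P3 3.739, P1 4.507.
Rounding down: P7 1, P4 5, P5 4, P8 6, P2 1, P6 4, P3 3, P1 4 (total 28).
P8 receives 6.

6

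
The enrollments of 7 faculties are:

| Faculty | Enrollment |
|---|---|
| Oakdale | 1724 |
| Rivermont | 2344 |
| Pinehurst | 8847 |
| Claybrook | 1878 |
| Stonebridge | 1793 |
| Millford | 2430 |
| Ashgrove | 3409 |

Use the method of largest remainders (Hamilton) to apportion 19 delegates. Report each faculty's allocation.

Oakdale 1; Rivermont 2; Pinehurst 7; Claybrook 2; Stonebridge 2; Millford 2; Ashgrove 3

Standard divisor: 22425 ÷ 19 ≈ 1180.263.
Standard quotas: Oakdale 1.4607, Rivermont 1.9860, Pinehurst 7.4958, Claybrook 1.5912, Stonebridge 1.5192, Millford 2.0589, Ashgrove 2.8883.
Lower quotas: Oakdale 1, Rivermont 1, Pinehurst 7, Claybrook 1, Stonebridge 1, Millford 2, Ashgrove 2 (sum 15, leaving 4 seats).
Remainders in descending order: Rivermont 0.9860, Ashgrove 0.8883, Claybrook 0.5912, Stonebridge 0.5192, Pinehurst 0.4958, Oakdale 0.4607, Millford 0.0589.
Largest remainders: Rivermont, Ashgrove, Claybrook, Stonebridge receive the extra seats.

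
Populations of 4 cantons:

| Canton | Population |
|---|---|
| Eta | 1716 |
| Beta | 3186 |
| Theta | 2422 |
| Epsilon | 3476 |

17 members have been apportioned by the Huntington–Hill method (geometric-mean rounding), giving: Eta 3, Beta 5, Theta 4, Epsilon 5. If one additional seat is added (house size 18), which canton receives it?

Priority for the next seat is population ÷ (√(s·(s+1))).
Priorities: Eta 495.367, Beta 581.681, Theta 541.576, Epsilon 634.628.
Highest priority: Epsilon.

Epsilon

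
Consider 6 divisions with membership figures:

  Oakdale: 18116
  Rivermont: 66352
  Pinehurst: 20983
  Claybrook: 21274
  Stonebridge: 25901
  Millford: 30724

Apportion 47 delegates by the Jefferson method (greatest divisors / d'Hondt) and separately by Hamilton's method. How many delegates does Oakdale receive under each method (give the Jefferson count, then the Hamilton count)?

Jefferson: Oakdale 4, Rivermont 18, Pinehurst 5, Claybrook 5, Stonebridge 7, Millford 8.
Hamilton: Oakdale 5, Rivermont 17, Pinehurst 5, Claybrook 5, Stonebridge 7, Millford 8.
Oakdale gets 4 under Jefferson and 5 under Hamilton.

4 and 5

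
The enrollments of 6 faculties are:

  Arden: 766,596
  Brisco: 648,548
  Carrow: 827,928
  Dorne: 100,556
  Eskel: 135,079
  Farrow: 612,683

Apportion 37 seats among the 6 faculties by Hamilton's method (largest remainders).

Arden=9; Brisco=8; Carrow=10; Dorne=1; Eskel=2; Farrow=7

Total 3091390; standard divisor 3091390/37 ≈ 83551.081.
Standard quotas: Arden 9.1752, Brisco 7.7623, Carrow 9.9092, Dorne 1.2035, Eskel 1.6167, Farrow 7.3330.
Lower quotas: Arden 9, Brisco 7, Carrow 9, Dorne 1, Eskel 1, Farrow 7 (sum 34, leaving 3 seats).
Remainders in descending order: Carrow 0.9092, Brisco 0.7623, Eskel 0.6167, Farrow 0.3330, Dorne 0.2035, Arden 0.1752.
The surplus seats go to Carrow, Brisco, Eskel.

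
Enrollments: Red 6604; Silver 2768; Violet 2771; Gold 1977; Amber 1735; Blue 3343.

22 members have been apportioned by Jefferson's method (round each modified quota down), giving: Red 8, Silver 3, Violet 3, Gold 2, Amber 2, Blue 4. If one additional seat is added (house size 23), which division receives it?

Priority for the next seat is population ÷ (current seats + 1).
Priorities: Red 733.778, Silver 692.000, Violet 692.750, Gold 659.000, Amber 578.333, Blue 668.600.
Highest priority: Red.

Red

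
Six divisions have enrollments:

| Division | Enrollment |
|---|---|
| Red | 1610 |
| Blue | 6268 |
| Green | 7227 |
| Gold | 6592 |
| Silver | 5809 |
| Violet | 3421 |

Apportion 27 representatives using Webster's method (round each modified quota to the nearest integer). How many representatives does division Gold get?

6

Standard divisor 30927/27 ≈ 1145.444; standard quotas: Red 1.406, Blue 5.472, Green 6.309, Gold 5.755, Silver 5.071, Violet 2.987.
Rounding to the nearest integer gives 1, 5, 6, 6, 5, 3 = 26 seats, so the divisor must be adjusted.
With modified divisor 1130: modified quotas Red 1.425, Blue 5.547, Green 6.396, Gold 5.834, Silver 5.141, Violet 3.027.
Rounding to the nearest integer: Red 1, Blue 6, Green 6, Gold 6, Silver 5, Violet 3 (total 27).
Gold receives 6.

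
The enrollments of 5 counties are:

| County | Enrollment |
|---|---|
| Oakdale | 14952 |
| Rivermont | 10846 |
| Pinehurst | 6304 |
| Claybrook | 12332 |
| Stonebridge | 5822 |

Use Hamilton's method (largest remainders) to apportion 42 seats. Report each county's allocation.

Oakdale 13; Rivermont 9; Pinehurst 5; Claybrook 10; Stonebridge 5

Standard divisor: 50256 ÷ 42 ≈ 1196.571.
Standard quotas: Oakdale 12.4957, Rivermont 9.0642, Pinehurst 5.2684, Claybrook 10.3061, Stonebridge 4.8656.
Lower quotas: Oakdale 12, Rivermont 9, Pinehurst 5, Claybrook 10, Stonebridge 4 (sum 40, leaving 2 seats).
Remainders in descending order: Stonebridge 0.8656, Oakdale 0.4957, Claybrook 0.3061, Pinehurst 0.2684, Rivermont 0.0642.
The surplus seats go to Stonebridge, Oakdale.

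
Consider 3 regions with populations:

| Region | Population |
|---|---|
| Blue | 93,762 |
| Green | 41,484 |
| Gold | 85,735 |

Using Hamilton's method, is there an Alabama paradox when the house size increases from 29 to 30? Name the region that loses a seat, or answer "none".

Green

At 29 seats: Blue 12, Green 6, Gold 11.
At 30 seats: Blue 13, Green 5, Gold 12.
Green drops from 6 to 5.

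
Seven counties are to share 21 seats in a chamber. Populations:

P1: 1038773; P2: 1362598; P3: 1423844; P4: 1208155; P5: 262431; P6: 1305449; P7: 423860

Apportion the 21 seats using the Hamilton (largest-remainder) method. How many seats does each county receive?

P1 3; P2 4; P3 4; P4 4; P5 1; P6 4; P7 1

Total 7025110; standard divisor 7025110/21 ≈ 334529.048.
Standard quotas: P1 3.1052, P2 4.0732, P3 4.2563, P4 3.6115, P5 0.7845, P6 3.9023, P7 1.2670.
Lower quotas: P1 3, P2 4, P3 4, P4 3, P5 0, P6 3, P7 1 (sum 18, leaving 3 seats).
Remainders in descending order: P6 0.9023, P5 0.7845, P4 0.6115, P7 0.2670, P3 0.2563, P1 0.1052, P2 0.0732.
The surplus seats go to P6, P5, P4.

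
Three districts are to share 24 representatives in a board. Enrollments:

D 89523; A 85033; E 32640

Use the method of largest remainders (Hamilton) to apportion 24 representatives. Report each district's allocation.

D 10, A 10, E 4

Total 207196; standard divisor 207196/24 ≈ 8633.167.
Standard quotas: D 10.3697, A 9.8496, E 3.7808.
Lower quotas: D 10, A 9, E 3 (sum 22, leaving 2 seats).
Remainders in descending order: A 0.8496, E 0.7808, D 0.3697.
The surplus seats go to A, E.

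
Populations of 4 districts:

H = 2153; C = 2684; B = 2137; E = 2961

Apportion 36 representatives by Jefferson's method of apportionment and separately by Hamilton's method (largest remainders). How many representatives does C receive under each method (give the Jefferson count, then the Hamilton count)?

Jefferson: H 8, C 10, B 7, E 11.
Hamilton: H 8, C 9, B 8, E 11.
C gets 10 under Jefferson and 9 under Hamilton.

10 and 9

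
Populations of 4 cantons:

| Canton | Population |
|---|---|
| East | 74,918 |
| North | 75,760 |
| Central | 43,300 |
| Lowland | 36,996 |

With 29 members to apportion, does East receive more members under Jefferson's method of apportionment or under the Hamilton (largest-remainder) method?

Jefferson: East 10, North 10, Central 5, Lowland 4.
Hamilton: East 9, North 10, Central 5, Lowland 5.
East gets 10 under Jefferson and 9 under Hamilton.

Jefferson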